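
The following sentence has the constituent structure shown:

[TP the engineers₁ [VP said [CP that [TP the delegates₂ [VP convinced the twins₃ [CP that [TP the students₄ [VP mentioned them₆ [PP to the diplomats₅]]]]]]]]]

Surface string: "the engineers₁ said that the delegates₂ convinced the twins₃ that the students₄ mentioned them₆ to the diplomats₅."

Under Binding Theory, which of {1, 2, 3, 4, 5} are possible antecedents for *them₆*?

{1, 2, 3}

*them* is a pronoun, so Principle B applies: it must be free in its binding domain.
Binding domain of *them₆*: the embedded TP, whose subject is the students₄.
*the engineers₁* c-commands the pronoun but from outside its binding domain, and is not c-commanded by it → coindexation permitted.
*the delegates₂* c-commands the pronoun but from outside its binding domain, and is not c-commanded by it → coindexation permitted.
*the twins₃* c-commands the pronoun but from outside its binding domain, and is not c-commanded by it → coindexation permitted.
*the students₄* c-commands the pronoun within its binding domain → coindexation would violate Principle B.
*the diplomats₅*: the pronoun c-commands this R-expression → coindexation would violate Principle C on *the diplomats₅*.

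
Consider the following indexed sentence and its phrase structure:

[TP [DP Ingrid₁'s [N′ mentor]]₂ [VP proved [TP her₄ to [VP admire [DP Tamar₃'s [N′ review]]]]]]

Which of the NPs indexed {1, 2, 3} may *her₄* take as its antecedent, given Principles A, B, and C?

{1}

*her* is a pronoun, so Principle B applies: it must be free in its binding domain.
Binding domain of *her₄*: the matrix TP, whose subject is [Ingrid₁'s mentor]₂.
*Ingrid₁* and the pronoun do not c-command one another → neither Principle B nor Principle C is at stake; coindexation permitted.
*[Ingrid₁'s mentor]₂* c-commands the pronoun within its binding domain → coindexation would violate Principle B.
*Tamar₃*: the pronoun c-commands this R-expression → coindexation would violate Principle C on *Tamar₃*.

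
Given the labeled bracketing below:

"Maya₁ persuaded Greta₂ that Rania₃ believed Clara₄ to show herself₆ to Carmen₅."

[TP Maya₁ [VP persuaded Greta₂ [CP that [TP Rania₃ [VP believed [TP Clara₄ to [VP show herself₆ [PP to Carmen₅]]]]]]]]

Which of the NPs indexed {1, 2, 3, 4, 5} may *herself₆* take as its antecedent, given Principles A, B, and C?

{4}

*herself* is an anaphor, so Principle A applies: it must be bound in its binding domain.
Binding domain of *herself₆*: the embedded TP, whose subject is Clara₄.
*Maya₁* c-commands the anaphor but is outside its binding domain → cannot satisfy Principle A.
*Greta₂* c-commands the anaphor but is outside its binding domain → cannot satisfy Principle A.
*Rania₃* c-commands the anaphor but is outside its binding domain → cannot satisfy Principle A.
*Clara₄* c-commands the anaphor within its binding domain → licit binder.
*Carmen₅* does not c-command the anaphor → cannot bind it.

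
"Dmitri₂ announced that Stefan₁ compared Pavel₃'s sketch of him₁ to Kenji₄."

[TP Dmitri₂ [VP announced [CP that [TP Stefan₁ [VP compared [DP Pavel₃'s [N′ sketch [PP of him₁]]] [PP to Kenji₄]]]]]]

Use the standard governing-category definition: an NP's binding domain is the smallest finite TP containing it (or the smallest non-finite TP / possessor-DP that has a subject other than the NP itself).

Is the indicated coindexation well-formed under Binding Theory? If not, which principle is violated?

The two coindexed NPs are *Stefan₁* and *him₁*.
*him₁* is a pronoun; its binding domain is the possessed DP, whose subject is Pavel₃. Within that domain it is c-commanded only by *Pavel₃*, which carries a different index — the pronoun is free locally, so Principle B holds.
*Stefan₁* is an R-expression; *him₁* does not c-command it, and no other NP shares its index, so Principle C is satisfied.
All principles are respected.

grammatical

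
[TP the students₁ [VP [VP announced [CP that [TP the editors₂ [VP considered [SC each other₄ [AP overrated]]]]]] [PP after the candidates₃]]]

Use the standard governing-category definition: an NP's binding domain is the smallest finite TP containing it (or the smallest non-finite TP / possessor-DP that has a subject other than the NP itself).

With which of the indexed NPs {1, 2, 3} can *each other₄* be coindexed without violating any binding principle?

{2}

*each other* is an anaphor, so Principle A applies: it must be bound in its binding domain.
Binding domain of *each other₄*: the embedded TP, whose subject is the editors₂.
*the students₁* c-commands the anaphor but is outside its binding domain → cannot satisfy Principle A.
*the editors₂* c-commands the anaphor within its binding domain → licit binder.
*the candidates₃* does not c-command the anaphor → cannot bind it.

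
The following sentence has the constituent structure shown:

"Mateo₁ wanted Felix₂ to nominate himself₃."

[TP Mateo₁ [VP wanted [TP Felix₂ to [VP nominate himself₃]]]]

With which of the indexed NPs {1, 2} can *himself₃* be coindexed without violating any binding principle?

{2}

*himself* is an anaphor, so Principle A applies: it must be bound in its binding domain.
Binding domain of *himself₃*: the embedded TP, whose subject is Felix₂.
*Mateo₁* c-commands the anaphor but is outside its binding domain → cannot satisfy Principle A.
*Felix₂* c-commands the anaphor within its binding domain → licit binder.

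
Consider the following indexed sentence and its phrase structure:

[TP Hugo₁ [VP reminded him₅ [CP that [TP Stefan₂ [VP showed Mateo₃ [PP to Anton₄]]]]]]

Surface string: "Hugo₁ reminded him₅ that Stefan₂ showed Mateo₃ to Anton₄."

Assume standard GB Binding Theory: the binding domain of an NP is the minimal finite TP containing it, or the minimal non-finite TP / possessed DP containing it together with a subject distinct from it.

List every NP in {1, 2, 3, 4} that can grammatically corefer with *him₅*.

*him* is a pronoun, so Principle B applies: it must be free in its binding domain.
Binding domain of *him₅*: the matrix TP, whose subject is Hugo₁.
*Hugo₁* c-commands the pronoun within its binding domain → coindexation would violate Principle B.
*Stefan₂*: the pronoun c-commands this R-expression → coindexation would violate Principle C on *Stefan₂*.
*Mateo₃*: the pronoun c-commands this R-expression → coindexation would violate Principle C on *Mateo₃*.
*Anton₄*: the pronoun c-commands this R-expression → coindexation would violate Principle C on *Anton₄*.

none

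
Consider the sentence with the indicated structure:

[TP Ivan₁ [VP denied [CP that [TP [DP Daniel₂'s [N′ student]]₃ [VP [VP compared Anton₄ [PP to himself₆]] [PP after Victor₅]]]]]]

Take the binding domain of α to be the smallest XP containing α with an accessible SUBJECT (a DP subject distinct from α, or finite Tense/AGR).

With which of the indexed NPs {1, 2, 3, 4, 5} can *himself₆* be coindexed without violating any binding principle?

{3, 4}

*himself* is an anaphor, so Principle A applies: it must be bound in its binding domain.
Binding domain of *himself₆*: the embedded TP, whose subject is [Daniel₂'s student]₃.
*Ivan₁* c-commands the anaphor but is outside its binding domain → cannot satisfy Principle A.
*Daniel₂* does not c-command the anaphor → cannot bind it.
*[Daniel₂'s student]₃* c-commands the anaphor within its binding domain → licit binder.
*Anton₄* c-commands the anaphor within its binding domain → licit binder.
*Victor₅* does not c-command the anaphor → cannot bind it.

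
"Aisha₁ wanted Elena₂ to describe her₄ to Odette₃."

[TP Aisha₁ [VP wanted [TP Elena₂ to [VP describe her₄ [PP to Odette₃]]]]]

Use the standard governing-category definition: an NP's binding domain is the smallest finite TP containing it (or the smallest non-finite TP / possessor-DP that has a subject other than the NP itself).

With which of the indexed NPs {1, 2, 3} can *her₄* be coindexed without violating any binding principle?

*her* is a pronoun, so Principle B applies: it must be free in its binding domain.
Binding domain of *her₄*: the embedded TP, whose subject is Elena₂.
*Aisha₁* c-commands the pronoun but from outside its binding domain, and is not c-commanded by it → coindexation permitted.
*Elena₂* c-commands the pronoun within its binding domain → coindexation would violate Principle B.
*Odette₃*: the pronoun c-commands this R-expression → coindexation would violate Principle C on *Odette₃*.

{1}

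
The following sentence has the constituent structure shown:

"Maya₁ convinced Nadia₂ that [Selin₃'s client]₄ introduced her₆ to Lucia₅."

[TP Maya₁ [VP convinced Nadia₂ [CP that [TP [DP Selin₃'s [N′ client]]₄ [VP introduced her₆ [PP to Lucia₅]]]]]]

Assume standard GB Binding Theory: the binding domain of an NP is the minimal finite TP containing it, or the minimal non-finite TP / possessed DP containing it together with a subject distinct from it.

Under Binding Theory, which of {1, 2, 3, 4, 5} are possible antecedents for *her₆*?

*her* is a pronoun, so Principle B applies: it must be free in its binding domain.
Binding domain of *her₆*: the embedded TP, whose subject is [Selin₃'s client]₄.
*Maya₁* c-commands the pronoun but from outside its binding domain, and is not c-commanded by it → coindexation permitted.
*Nadia₂* c-commands the pronoun but from outside its binding domain, and is not c-commanded by it → coindexation permitted.
*Selin₃* and the pronoun do not c-command one another → neither Principle B nor Principle C is at stake; coindexation permitted.
*[Selin₃'s client]₄* c-commands the pronoun within its binding domain → coindexation would violate Principle B.
*Lucia₅*: the pronoun c-commands this R-expression → coindexation would violate Principle C on *Lucia₅*.

{1, 2, 3}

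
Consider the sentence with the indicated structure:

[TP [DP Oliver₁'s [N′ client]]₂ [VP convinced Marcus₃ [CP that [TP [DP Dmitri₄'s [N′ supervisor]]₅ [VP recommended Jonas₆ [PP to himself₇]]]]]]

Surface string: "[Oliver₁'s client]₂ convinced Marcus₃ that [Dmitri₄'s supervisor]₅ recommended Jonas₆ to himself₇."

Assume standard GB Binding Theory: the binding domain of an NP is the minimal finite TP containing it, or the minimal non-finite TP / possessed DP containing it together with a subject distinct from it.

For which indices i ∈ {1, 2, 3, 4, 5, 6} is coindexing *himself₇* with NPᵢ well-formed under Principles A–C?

*himself* is an anaphor, so Principle A applies: it must be bound in its binding domain.
Binding domain of *himself₇*: the embedded TP, whose subject is [Dmitri₄'s supervisor]₅.
*Oliver₁* does not c-command the anaphor → cannot bind it.
*[Oliver₁'s client]₂* c-commands the anaphor but is outside its binding domain → cannot satisfy Principle A.
*Marcus₃* c-commands the anaphor but is outside its binding domain → cannot satisfy Principle A.
*Dmitri₄* does not c-command the anaphor → cannot bind it.
*[Dmitri₄'s supervisor]₅* c-commands the anaphor within its binding domain → licit binder.
*Jonas₆* c-commands the anaphor within its binding domain → licit binder.

{5, 6}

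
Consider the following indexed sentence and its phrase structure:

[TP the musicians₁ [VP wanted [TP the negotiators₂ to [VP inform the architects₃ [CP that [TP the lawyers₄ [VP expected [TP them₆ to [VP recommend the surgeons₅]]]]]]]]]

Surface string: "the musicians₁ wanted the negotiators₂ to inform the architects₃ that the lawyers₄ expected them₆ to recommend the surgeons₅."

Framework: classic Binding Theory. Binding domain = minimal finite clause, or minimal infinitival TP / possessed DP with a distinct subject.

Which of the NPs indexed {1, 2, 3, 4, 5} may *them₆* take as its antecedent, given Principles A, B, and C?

{1, 2, 3}

*them* is a pronoun, so Principle B applies: it must be free in its binding domain.
Binding domain of *them₆*: the embedded TP, whose subject is the lawyers₄.
*the musicians₁* c-commands the pronoun but from outside its binding domain, and is not c-commanded by it → coindexation permitted.
*the negotiators₂* c-commands the pronoun but from outside its binding domain, and is not c-commanded by it → coindexation permitted.
*the architects₃* c-commands the pronoun but from outside its binding domain, and is not c-commanded by it → coindexation permitted.
*the lawyers₄* c-commands the pronoun within its binding domain → coindexation would violate Principle B.
*the surgeons₅*: the pronoun c-commands this R-expression → coindexation would violate Principle C on *the surgeons₅*.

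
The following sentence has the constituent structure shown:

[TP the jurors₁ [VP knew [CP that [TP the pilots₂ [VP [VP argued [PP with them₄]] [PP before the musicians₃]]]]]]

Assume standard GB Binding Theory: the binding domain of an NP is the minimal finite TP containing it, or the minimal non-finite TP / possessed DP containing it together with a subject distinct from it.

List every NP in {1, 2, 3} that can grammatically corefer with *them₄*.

{1, 3}

*them* is a pronoun, so Principle B applies: it must be free in its binding domain.
Binding domain of *them₄*: the embedded TP, whose subject is the pilots₂.
*the jurors₁* c-commands the pronoun but from outside its binding domain, and is not c-commanded by it → coindexation permitted.
*the pilots₂* c-commands the pronoun within its binding domain → coindexation would violate Principle B.
*the musicians₃* and the pronoun do not c-command one another → neither Principle B nor Principle C is at stake; coindexation permitted.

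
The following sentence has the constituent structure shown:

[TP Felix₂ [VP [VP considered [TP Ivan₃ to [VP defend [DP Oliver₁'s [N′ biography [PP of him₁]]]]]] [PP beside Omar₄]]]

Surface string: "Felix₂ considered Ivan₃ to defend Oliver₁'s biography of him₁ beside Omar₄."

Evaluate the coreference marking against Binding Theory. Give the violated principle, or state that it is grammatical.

The two coindexed NPs are *Oliver₁* and *him₁*.
*him₁* is a pronoun. Its binding domain is the possessed DP, whose subject is Oliver₁.
*Oliver₁* c-commands it within that domain and carries the same index.
The pronoun is locally bound → Principle B violation.

Principle B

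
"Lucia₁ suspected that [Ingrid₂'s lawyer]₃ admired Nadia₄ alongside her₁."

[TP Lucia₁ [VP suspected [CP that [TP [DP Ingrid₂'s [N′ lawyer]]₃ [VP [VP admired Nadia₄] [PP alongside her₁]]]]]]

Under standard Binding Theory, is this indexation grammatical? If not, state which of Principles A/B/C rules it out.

The two coindexed NPs are *Lucia₁* and *her₁*.
*her₁* is a pronoun; its binding domain is the embedded TP, whose subject is [Ingrid₂'s lawyer]₃. Within that domain it is c-commanded only by *[Ingrid₂'s lawyer]₃*, which carries a different index — the pronoun is free locally, so Principle B holds.
*Lucia₁* is an R-expression; *her₁* does not c-command it, and no other NP shares its index, so Principle C is satisfied.
All principles are respected.

grammatical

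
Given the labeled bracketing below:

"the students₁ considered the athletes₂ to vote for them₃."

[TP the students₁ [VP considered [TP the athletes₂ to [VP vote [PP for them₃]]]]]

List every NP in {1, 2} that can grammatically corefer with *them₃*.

*them* is a pronoun, so Principle B applies: it must be free in its binding domain.
Binding domain of *them₃*: the embedded TP, whose subject is the athletes₂.
*the students₁* c-commands the pronoun but from outside its binding domain, and is not c-commanded by it → coindexation permitted.
*the athletes₂* c-commands the pronoun within its binding domain → coindexation would violate Principle B.

{1}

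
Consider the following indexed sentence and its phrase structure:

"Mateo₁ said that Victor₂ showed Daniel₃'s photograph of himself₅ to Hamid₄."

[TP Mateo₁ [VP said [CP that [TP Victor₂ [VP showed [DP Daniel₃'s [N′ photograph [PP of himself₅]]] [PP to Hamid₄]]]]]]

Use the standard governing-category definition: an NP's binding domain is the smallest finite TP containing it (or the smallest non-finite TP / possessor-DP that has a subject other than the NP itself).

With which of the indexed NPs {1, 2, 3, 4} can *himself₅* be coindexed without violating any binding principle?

{3}

*himself* is an anaphor, so Principle A applies: it must be bound in its binding domain.
Binding domain of *himself₅*: the possessed DP, whose subject is Daniel₃.
*Mateo₁* c-commands the anaphor but is outside its binding domain → cannot satisfy Principle A.
*Victor₂* c-commands the anaphor but is outside its binding domain → cannot satisfy Principle A.
*Daniel₃* c-commands the anaphor within its binding domain → licit binder.
*Hamid₄* does not c-command the anaphor → cannot bind it.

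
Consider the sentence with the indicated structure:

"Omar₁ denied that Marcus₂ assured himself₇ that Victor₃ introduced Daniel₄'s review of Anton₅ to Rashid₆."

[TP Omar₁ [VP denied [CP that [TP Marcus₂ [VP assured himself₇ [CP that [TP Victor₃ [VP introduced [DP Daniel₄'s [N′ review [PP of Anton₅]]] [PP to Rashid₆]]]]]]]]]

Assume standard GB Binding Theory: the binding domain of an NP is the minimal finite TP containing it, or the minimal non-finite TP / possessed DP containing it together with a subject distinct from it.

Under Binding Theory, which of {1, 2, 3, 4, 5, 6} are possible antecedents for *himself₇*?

{2}

*himself* is an anaphor, so Principle A applies: it must be bound in its binding domain.
Binding domain of *himself₇*: the embedded TP, whose subject is Marcus₂.
*Omar₁* c-commands the anaphor but is outside its binding domain → cannot satisfy Principle A.
*Marcus₂* c-commands the anaphor within its binding domain → licit binder.
*Victor₃* does not c-command the anaphor → cannot bind it.
*Daniel₄* does not c-command the anaphor → cannot bind it.
*Anton₅* does not c-command the anaphor → cannot bind it.
*Rashid₆* does not c-command the anaphor → cannot bind it.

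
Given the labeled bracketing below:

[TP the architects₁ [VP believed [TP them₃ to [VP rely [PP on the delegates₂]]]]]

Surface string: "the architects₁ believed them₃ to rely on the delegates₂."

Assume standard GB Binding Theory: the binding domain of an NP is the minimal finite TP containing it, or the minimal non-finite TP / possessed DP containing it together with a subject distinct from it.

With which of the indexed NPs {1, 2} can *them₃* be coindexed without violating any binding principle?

none

*them* is a pronoun, so Principle B applies: it must be free in its binding domain.
Binding domain of *them₃*: the matrix TP, whose subject is the architects₁.
*the architects₁* c-commands the pronoun within its binding domain → coindexation would violate Principle B.
*the delegates₂*: the pronoun c-commands this R-expression → coindexation would violate Principle C on *the delegates₂*.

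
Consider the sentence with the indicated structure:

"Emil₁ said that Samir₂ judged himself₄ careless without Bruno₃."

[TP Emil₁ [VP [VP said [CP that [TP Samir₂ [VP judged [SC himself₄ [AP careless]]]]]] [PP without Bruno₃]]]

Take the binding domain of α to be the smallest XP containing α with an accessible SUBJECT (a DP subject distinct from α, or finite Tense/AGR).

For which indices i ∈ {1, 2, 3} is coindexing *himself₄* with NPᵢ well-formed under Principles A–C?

{2}

*himself* is an anaphor, so Principle A applies: it must be bound in its binding domain.
Binding domain of *himself₄*: the embedded TP, whose subject is Samir₂.
*Emil₁* c-commands the anaphor but is outside its binding domain → cannot satisfy Principle A.
*Samir₂* c-commands the anaphor within its binding domain → licit binder.
*Bruno₃* does not c-command the anaphor → cannot bind it.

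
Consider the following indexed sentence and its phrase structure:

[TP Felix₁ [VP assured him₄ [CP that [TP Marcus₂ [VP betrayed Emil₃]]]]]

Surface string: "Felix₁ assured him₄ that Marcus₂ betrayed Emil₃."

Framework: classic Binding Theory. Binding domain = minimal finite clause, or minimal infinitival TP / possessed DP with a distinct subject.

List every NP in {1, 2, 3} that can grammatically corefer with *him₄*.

*him* is a pronoun, so Principle B applies: it must be free in its binding domain.
Binding domain of *him₄*: the matrix TP, whose subject is Felix₁.
*Felix₁* c-commands the pronoun within its binding domain → coindexation would violate Principle B.
*Marcus₂*: the pronoun c-commands this R-expression → coindexation would violate Principle C on *Marcus₂*.
*Emil₃*: the pronoun c-commands this R-expression → coindexation would violate Principle C on *Emil₃*.

none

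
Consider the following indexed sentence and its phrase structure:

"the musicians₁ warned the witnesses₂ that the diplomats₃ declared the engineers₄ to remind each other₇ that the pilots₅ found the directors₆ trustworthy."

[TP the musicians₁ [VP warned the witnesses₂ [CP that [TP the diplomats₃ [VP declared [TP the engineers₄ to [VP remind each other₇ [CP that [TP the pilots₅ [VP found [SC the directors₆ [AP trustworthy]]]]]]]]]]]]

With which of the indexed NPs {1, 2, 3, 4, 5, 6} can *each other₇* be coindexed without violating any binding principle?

{4}

*each other* is an anaphor, so Principle A applies: it must be bound in its binding domain.
Binding domain of *each other₇*: the embedded TP, whose subject is the engineers₄.
*the musicians₁* c-commands the anaphor but is outside its binding domain → cannot satisfy Principle A.
*the witnesses₂* c-commands the anaphor but is outside its binding domain → cannot satisfy Principle A.
*the diplomats₃* c-commands the anaphor but is outside its binding domain → cannot satisfy Principle A.
*the engineers₄* c-commands the anaphor within its binding domain → licit binder.
*the pilots₅* does not c-command the anaphor → cannot bind it.
*the directors₆* does not c-command the anaphor → cannot bind it.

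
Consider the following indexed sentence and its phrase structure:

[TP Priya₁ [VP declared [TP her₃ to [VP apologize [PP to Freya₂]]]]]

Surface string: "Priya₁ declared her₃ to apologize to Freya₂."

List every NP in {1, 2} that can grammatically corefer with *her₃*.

none

*her* is a pronoun, so Principle B applies: it must be free in its binding domain.
Binding domain of *her₃*: the matrix TP, whose subject is Priya₁.
*Priya₁* c-commands the pronoun within its binding domain → coindexation would violate Principle B.
*Freya₂*: the pronoun c-commands this R-expression → coindexation would violate Principle C on *Freya₂*.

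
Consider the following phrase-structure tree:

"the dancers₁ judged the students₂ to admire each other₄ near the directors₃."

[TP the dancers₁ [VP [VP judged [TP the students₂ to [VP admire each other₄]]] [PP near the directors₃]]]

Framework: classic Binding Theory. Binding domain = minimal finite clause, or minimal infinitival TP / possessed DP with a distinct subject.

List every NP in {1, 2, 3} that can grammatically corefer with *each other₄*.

{2}

*each other* is an anaphor, so Principle A applies: it must be bound in its binding domain.
Binding domain of *each other₄*: the embedded TP, whose subject is the students₂.
*the dancers₁* c-commands the anaphor but is outside its binding domain → cannot satisfy Principle A.
*the students₂* c-commands the anaphor within its binding domain → licit binder.
*the directors₃* does not c-command the anaphor → cannot bind it.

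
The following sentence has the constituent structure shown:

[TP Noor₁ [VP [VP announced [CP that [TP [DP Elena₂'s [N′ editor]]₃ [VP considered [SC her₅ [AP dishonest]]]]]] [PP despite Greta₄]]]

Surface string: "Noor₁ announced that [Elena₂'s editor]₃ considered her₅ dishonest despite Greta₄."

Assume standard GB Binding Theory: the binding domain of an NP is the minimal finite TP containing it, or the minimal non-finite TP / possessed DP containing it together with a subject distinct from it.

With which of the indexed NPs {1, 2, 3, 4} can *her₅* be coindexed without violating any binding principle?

{1, 2, 4}

*her* is a pronoun, so Principle B applies: it must be free in its binding domain.
Binding domain of *her₅*: the embedded TP, whose subject is [Elena₂'s editor]₃.
*Noor₁* c-commands the pronoun but from outside its binding domain, and is not c-commanded by it → coindexation permitted.
*Elena₂* and the pronoun do not c-command one another → neither Principle B nor Principle C is at stake; coindexation permitted.
*[Elena₂'s editor]₃* c-commands the pronoun within its binding domain → coindexation would violate Principle B.
*Greta₄* and the pronoun do not c-command one another → neither Principle B nor Principle C is at stake; coindexation permitted.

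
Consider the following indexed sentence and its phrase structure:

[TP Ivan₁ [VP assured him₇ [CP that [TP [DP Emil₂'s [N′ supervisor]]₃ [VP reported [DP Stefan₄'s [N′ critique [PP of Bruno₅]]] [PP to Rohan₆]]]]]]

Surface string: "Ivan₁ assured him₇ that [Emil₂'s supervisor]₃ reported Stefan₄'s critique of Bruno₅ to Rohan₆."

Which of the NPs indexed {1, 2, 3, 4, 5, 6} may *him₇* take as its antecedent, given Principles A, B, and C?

none

*him* is a pronoun, so Principle B applies: it must be free in its binding domain.
Binding domain of *him₇*: the matrix TP, whose subject is Ivan₁.
*Ivan₁* c-commands the pronoun within its binding domain → coindexation would violate Principle B.
*Emil₂*: the pronoun c-commands this R-expression → coindexation would violate Principle C on *Emil₂*.
*[Emil₂'s supervisor]₃*: the pronoun c-commands this R-expression → coindexation would violate Principle C on *[Emil₂'s supervisor]₃*.
*Stefan₄*: the pronoun c-commands this R-expression → coindexation would violate Principle C on *Stefan₄*.
*Bruno₅*: the pronoun c-commands this R-expression → coindexation would violate Principle C on *Bruno₅*.
*Rohan₆*: the pronoun c-commands this R-expression → coindexation would violate Principle C on *Rohan₆*.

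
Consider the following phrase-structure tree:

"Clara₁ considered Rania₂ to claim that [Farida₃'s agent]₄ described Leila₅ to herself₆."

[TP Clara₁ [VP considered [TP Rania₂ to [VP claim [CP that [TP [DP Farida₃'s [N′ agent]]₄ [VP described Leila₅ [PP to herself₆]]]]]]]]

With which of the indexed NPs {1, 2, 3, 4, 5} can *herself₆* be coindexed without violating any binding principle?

*herself* is an anaphor, so Principle A applies: it must be bound in its binding domain.
Binding domain of *herself₆*: the embedded TP, whose subject is [Farida₃'s agent]₄.
*Clara₁* c-commands the anaphor but is outside its binding domain → cannot satisfy Principle A.
*Rania₂* c-commands the anaphor but is outside its binding domain → cannot satisfy Principle A.
*Farida₃* does not c-command the anaphor → cannot bind it.
*[Farida₃'s agent]₄* c-commands the anaphor within its binding domain → licit binder.
*Leila₅* c-commands the anaphor within its binding domain → licit binder.

{4, 5}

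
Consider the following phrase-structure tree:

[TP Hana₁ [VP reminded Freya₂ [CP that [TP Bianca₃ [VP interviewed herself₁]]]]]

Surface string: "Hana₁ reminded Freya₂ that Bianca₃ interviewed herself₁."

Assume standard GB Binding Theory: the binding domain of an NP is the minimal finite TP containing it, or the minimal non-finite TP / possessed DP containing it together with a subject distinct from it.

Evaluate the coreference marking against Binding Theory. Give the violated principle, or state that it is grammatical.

Principle A

The two coindexed NPs are *Hana₁* and *herself₁*.
*herself₁* is an anaphor. Principle A requires it to be bound within its binding domain — the embedded TP, whose subject is Bianca₃.
Within that domain it is c-commanded by *Bianca₃*, which does not share its index.
*Hana₁* does c-command the anaphor, but from outside its binding domain.
The anaphor is unbound in its domain → Principle A violation.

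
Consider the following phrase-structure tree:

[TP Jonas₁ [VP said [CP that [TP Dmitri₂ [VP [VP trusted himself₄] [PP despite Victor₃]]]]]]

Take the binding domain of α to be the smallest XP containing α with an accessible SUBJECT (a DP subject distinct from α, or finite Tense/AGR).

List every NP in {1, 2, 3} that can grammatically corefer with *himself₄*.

*himself* is an anaphor, so Principle A applies: it must be bound in its binding domain.
Binding domain of *himself₄*: the embedded TP, whose subject is Dmitri₂.
*Jonas₁* c-commands the anaphor but is outside its binding domain → cannot satisfy Principle A.
*Dmitri₂* c-commands the anaphor within its binding domain → licit binder.
*Victor₃* does not c-command the anaphor → cannot bind it.

{2}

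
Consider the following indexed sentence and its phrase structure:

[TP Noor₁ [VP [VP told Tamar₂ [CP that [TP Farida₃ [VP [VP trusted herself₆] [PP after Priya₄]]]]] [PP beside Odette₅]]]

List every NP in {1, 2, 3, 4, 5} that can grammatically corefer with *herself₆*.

*herself* is an anaphor, so Principle A applies: it must be bound in its binding domain.
Binding domain of *herself₆*: the embedded TP, whose subject is Farida₃.
*Noor₁* c-commands the anaphor but is outside its binding domain → cannot satisfy Principle A.
*Tamar₂* c-commands the anaphor but is outside its binding domain → cannot satisfy Principle A.
*Farida₃* c-commands the anaphor within its binding domain → licit binder.
*Priya₄* does not c-command the anaphor → cannot bind it.
*Odette₅* does not c-command the anaphor → cannot bind it.

{3}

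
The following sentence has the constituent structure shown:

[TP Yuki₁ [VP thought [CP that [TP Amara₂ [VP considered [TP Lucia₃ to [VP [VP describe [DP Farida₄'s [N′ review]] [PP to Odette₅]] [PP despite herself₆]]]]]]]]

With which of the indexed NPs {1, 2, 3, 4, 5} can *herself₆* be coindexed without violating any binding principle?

{3}

*herself* is an anaphor, so Principle A applies: it must be bound in its binding domain.
Binding domain of *herself₆*: the embedded TP, whose subject is Lucia₃.
*Yuki₁* c-commands the anaphor but is outside its binding domain → cannot satisfy Principle A.
*Amara₂* c-commands the anaphor but is outside its binding domain → cannot satisfy Principle A.
*Lucia₃* c-commands the anaphor within its binding domain → licit binder.
*Farida₄* does not c-command the anaphor → cannot bind it.
*Odette₅* does not c-command the anaphor → cannot bind it.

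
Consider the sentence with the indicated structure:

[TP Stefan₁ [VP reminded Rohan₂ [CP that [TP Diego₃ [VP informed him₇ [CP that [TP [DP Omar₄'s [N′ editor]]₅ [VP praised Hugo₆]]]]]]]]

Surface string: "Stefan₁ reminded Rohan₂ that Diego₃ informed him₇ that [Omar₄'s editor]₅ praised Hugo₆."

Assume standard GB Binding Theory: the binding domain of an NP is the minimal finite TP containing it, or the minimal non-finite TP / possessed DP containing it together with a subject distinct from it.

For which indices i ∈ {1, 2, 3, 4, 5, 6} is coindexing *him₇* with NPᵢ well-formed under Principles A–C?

{1, 2}

*him* is a pronoun, so Principle B applies: it must be free in its binding domain.
Binding domain of *him₇*: the embedded TP, whose subject is Diego₃.
*Stefan₁* c-commands the pronoun but from outside its binding domain, and is not c-commanded by it → coindexation permitted.
*Rohan₂* c-commands the pronoun but from outside its binding domain, and is not c-commanded by it → coindexation permitted.
*Diego₃* c-commands the pronoun within its binding domain → coindexation would violate Principle B.
*Omar₄*: the pronoun c-commands this R-expression → coindexation would violate Principle C on *Omar₄*.
*[Omar₄'s editor]₅*: the pronoun c-commands this R-expression → coindexation would violate Principle C on *[Omar₄'s editor]₅*.
*Hugo₆*: the pronoun c-commands this R-expression → coindexation would violate Principle C on *Hugo₆*.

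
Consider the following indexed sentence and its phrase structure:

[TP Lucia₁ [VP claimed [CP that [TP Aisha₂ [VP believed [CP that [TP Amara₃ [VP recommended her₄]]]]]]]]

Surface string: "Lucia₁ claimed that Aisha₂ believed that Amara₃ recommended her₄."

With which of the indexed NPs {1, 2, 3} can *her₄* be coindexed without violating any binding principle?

*her* is a pronoun, so Principle B applies: it must be free in its binding domain.
Binding domain of *her₄*: the embedded TP, whose subject is Amara₃.
*Lucia₁* c-commands the pronoun but from outside its binding domain, and is not c-commanded by it → coindexation permitted.
*Aisha₂* c-commands the pronoun but from outside its binding domain, and is not c-commanded by it → coindexation permitted.
*Amara₃* c-commands the pronoun within its binding domain → coindexation would violate Principle B.

{1, 2}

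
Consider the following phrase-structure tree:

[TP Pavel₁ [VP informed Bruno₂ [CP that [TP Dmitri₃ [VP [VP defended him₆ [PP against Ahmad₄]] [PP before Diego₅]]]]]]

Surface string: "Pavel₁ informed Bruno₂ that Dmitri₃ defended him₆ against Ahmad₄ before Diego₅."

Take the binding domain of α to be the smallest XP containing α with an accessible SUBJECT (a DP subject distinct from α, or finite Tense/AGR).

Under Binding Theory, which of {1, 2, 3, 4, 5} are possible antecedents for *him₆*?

*him* is a pronoun, so Principle B applies: it must be free in its binding domain.
Binding domain of *him₆*: the embedded TP, whose subject is Dmitri₃.
*Pavel₁* c-commands the pronoun but from outside its binding domain, and is not c-commanded by it → coindexation permitted.
*Bruno₂* c-commands the pronoun but from outside its binding domain, and is not c-commanded by it → coindexation permitted.
*Dmitri₃* c-commands the pronoun within its binding domain → coindexation would violate Principle B.
*Ahmad₄*: the pronoun c-commands this R-expression → coindexation would violate Principle C on *Ahmad₄*.
*Diego₅* and the pronoun do not c-command one another → neither Principle B nor Principle C is at stake; coindexation permitted.

{1, 2, 5}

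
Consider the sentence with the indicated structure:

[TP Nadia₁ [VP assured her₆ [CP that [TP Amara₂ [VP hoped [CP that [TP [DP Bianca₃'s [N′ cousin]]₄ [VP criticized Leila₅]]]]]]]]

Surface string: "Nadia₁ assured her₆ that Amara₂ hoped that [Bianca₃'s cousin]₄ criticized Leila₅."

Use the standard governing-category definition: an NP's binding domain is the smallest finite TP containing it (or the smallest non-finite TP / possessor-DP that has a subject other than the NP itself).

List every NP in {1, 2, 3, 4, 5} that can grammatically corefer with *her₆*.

none

*her* is a pronoun, so Principle B applies: it must be free in its binding domain.
Binding domain of *her₆*: the matrix TP, whose subject is Nadia₁.
*Nadia₁* c-commands the pronoun within its binding domain → coindexation would violate Principle B.
*Amara₂*: the pronoun c-commands this R-expression → coindexation would violate Principle C on *Amara₂*.
*Bianca₃*: the pronoun c-commands this R-expression → coindexation would violate Principle C on *Bianca₃*.
*[Bianca₃'s cousin]₄*: the pronoun c-commands this R-expression → coindexation would violate Principle C on *[Bianca₃'s cousin]₄*.
*Leila₅*: the pronoun c-commands this R-expression → coindexation would violate Principle C on *Leila₅*.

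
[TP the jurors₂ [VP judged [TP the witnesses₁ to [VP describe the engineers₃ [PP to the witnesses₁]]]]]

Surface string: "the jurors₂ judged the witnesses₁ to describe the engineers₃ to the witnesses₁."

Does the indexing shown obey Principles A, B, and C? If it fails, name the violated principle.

The two coindexed NPs are *the witnesses₁* (the lower occurrence) and *the witnesses₁* (the higher occurrence).
*the witnesses₁* (the lower occurrence) is an R-expression. Principle C requires it to be free everywhere.
*the witnesses₁* (the higher occurrence) c-commands it and carries the same index.
The R-expression is bound → Principle C violation.

Principle C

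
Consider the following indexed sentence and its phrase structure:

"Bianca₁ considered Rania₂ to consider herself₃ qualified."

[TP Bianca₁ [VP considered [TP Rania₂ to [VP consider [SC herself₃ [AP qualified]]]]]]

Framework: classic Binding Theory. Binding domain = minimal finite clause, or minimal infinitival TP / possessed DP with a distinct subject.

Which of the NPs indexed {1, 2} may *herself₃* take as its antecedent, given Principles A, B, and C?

{2}

*herself* is an anaphor, so Principle A applies: it must be bound in its binding domain.
Binding domain of *herself₃*: the embedded TP, whose subject is Rania₂.
*Bianca₁* c-commands the anaphor but is outside its binding domain → cannot satisfy Principle A.
*Rania₂* c-commands the anaphor within its binding domain → licit binder.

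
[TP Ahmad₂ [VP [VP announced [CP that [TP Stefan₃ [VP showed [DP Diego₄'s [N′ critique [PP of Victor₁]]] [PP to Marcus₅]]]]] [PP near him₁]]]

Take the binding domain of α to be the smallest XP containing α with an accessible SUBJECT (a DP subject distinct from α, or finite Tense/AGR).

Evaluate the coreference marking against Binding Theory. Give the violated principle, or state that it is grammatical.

grammatical

The two coindexed NPs are *Victor₁* and *him₁*.
*him₁* is a pronoun; its binding domain is the matrix TP, whose subject is Ahmad₂. Within that domain it is c-commanded only by *Ahmad₂*, which carries a different index — the pronoun is free locally, so Principle B holds.
*Victor₁* is an R-expression; *him₁* does not c-command it, and no other NP shares its index, so Principle C is satisfied.
All principles are respected.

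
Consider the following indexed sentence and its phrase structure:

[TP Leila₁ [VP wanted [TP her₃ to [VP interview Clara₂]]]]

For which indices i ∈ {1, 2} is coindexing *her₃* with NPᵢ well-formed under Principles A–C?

none

*her* is a pronoun, so Principle B applies: it must be free in its binding domain.
Binding domain of *her₃*: the matrix TP, whose subject is Leila₁.
*Leila₁* c-commands the pronoun within its binding domain → coindexation would violate Principle B.
*Clara₂*: the pronoun c-commands this R-expression → coindexation would violate Principle C on *Clara₂*.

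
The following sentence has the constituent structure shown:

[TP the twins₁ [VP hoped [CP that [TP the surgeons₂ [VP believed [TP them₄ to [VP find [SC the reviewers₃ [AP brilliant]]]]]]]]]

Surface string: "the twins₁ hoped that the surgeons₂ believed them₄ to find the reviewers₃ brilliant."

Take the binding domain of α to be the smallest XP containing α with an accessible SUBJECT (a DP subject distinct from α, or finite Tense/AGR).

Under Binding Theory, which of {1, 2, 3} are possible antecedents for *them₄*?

*them* is a pronoun, so Principle B applies: it must be free in its binding domain.
Binding domain of *them₄*: the embedded TP, whose subject is the surgeons₂.
*the twins₁* c-commands the pronoun but from outside its binding domain, and is not c-commanded by it → coindexation permitted.
*the surgeons₂* c-commands the pronoun within its binding domain → coindexation would violate Principle B.
*the reviewers₃*: the pronoun c-commands this R-expression → coindexation would violate Principle C on *the reviewers₃*.

{1}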